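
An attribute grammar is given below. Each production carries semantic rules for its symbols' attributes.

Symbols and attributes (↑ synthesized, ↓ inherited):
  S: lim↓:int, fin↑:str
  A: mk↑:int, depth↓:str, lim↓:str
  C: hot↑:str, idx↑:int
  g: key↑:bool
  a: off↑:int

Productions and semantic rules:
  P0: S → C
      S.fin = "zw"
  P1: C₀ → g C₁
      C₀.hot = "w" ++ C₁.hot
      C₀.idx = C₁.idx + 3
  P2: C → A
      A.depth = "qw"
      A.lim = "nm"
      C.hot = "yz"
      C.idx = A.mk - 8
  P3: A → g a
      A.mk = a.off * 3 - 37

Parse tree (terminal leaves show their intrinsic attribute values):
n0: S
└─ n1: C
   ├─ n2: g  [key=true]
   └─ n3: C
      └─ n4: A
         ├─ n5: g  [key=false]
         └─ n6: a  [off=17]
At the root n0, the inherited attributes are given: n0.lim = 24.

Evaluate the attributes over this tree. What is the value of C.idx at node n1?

9

1. n0.lim = 24  [given at root]
2. n2.key = true  [terminal]
3. n4.depth = "qw"  ["qw"]
4. n4.lim = "nm"  ["nm"]
5. n5.key = false  [terminal]
6. n6.off = 17  [terminal]
7. n4.mk = 14  [a.off * 3 - 37]
8. n3.hot = "yz"  ["yz"]
9. n3.idx = 6  [A.mk - 8]
10. n1.hot = "wyz"  ["w" ++ C₁.hot]
11. n1.idx = 9  [C₁.idx + 3]
12. n0.fin = "zw"  ["zw"]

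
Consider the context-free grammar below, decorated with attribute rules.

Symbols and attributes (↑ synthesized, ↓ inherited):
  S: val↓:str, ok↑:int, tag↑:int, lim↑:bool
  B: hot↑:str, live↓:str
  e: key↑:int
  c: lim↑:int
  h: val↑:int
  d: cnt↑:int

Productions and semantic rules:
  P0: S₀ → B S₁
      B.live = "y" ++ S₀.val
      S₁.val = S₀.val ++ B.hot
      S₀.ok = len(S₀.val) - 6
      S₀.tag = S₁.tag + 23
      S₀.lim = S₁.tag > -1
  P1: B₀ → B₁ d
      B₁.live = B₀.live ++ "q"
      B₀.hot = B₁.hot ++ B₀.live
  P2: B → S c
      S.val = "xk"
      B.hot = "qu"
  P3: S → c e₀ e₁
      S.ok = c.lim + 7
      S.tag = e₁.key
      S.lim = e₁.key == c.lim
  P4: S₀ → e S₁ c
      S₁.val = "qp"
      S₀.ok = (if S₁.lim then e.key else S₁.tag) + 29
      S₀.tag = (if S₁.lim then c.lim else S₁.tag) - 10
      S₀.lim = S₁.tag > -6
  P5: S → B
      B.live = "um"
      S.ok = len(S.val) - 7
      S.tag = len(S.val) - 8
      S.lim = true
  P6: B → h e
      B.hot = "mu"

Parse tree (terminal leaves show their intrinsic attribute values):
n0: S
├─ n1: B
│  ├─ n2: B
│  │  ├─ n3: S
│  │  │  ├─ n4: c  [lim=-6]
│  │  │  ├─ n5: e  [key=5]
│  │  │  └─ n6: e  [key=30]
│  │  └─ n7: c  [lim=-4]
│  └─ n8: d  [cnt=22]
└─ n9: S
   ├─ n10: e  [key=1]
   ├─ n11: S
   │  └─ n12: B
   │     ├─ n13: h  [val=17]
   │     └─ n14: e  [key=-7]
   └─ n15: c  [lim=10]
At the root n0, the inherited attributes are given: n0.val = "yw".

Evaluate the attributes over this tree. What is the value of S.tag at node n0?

23

1. n0.val = "yw"  [given at root]
2. n1.live = "yyw"  ["y" ++ S₀.val]
3. n2.live = "yywq"  [B₀.live ++ "q"]
4. n3.val = "xk"  ["xk"]
5. n4.lim = -6  [terminal]
6. n5.key = 5  [terminal]
7. n6.key = 30  [terminal]
8. n3.ok = 1  [c.lim + 7]
9. n3.tag = 30  [e₁.key]
10. n3.lim = false  [e₁.key == c.lim]
11. n7.lim = -4  [terminal]
12. n2.hot = "qu"  ["qu"]
13. n8.cnt = 22  [terminal]
14. n1.hot = "quyyw"  [B₁.hot ++ B₀.live]
15. n9.val = "ywquyyw"  [S₀.val ++ B.hot]
16. n10.key = 1  [terminal]
17. n11.val = "qp"  ["qp"]
18. n12.live = "um"  ["um"]
19. n13.val = 17  [terminal]
20. n14.key = -7  [terminal]
21. n12.hot = "mu"  ["mu"]
22. n11.ok = -5  [len(S.val) - 7]
23. n11.tag = -6  [len(S.val) - 8]
24. n11.lim = true  [true]
25. n15.lim = 10  [terminal]
26. n9.ok = 30  [(if S₁.lim then e.key else S₁.tag) + 29]
27. n9.tag = 0  [(if S₁.lim then c.lim else S₁.tag) - 10]
28. n9.lim = false  [S₁.tag > -6]
29. n0.ok = -4  [len(S₀.val) - 6]
30. n0.tag = 23  [S₁.tag + 23]
31. n0.lim = true  [S₁.tag > -1]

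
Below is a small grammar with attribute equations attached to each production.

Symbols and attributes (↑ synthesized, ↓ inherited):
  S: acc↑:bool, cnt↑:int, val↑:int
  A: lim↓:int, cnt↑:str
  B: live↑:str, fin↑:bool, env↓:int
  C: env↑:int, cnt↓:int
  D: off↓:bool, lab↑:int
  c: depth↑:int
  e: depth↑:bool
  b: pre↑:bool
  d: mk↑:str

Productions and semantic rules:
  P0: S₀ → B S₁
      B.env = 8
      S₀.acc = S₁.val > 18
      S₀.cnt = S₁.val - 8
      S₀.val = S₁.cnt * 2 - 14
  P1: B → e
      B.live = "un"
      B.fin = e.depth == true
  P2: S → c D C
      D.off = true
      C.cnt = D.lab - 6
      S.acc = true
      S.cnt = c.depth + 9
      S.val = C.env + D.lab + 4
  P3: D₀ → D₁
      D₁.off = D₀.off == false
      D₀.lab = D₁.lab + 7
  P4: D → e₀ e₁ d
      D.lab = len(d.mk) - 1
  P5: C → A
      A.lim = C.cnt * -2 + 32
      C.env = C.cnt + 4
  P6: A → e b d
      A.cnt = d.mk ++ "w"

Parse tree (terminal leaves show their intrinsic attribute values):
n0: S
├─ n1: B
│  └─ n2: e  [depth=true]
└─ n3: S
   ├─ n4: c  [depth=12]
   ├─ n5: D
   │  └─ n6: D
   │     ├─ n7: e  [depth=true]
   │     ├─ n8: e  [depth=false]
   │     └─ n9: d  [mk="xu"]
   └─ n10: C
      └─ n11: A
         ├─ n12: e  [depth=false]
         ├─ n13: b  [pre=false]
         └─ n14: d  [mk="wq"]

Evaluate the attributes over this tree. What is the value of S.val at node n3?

18

1. n1.env = 8  [8]
2. n2.depth = true  [terminal]
3. n1.live = "un"  ["un"]
4. n1.fin = true  [e.depth == true]
5. n4.depth = 12  [terminal]
6. n5.off = true  [true]
7. n6.off = false  [D₀.off == false]
8. n7.depth = true  [terminal]
9. n8.depth = false  [terminal]
10. n9.mk = "xu"  [terminal]
11. n6.lab = 1  [len(d.mk) - 1]
12. n5.lab = 8  [D₁.lab + 7]
13. n10.cnt = 2  [D.lab - 6]
14. n11.lim = 28  [C.cnt * -2 + 32]
15. n12.depth = false  [terminal]
16. n13.pre = false  [terminal]
17. n14.mk = "wq"  [terminal]
18. n11.cnt = "wqw"  [d.mk ++ "w"]
19. n10.env = 6  [C.cnt + 4]
20. n3.acc = true  [true]
21. n3.cnt = 21  [c.depth + 9]
22. n3.val = 18  [C.env + D.lab + 4]
23. n0.acc = false  [S₁.val > 18]
24. n0.cnt = 10  [S₁.val - 8]
25. n0.val = 28  [S₁.cnt * 2 - 14]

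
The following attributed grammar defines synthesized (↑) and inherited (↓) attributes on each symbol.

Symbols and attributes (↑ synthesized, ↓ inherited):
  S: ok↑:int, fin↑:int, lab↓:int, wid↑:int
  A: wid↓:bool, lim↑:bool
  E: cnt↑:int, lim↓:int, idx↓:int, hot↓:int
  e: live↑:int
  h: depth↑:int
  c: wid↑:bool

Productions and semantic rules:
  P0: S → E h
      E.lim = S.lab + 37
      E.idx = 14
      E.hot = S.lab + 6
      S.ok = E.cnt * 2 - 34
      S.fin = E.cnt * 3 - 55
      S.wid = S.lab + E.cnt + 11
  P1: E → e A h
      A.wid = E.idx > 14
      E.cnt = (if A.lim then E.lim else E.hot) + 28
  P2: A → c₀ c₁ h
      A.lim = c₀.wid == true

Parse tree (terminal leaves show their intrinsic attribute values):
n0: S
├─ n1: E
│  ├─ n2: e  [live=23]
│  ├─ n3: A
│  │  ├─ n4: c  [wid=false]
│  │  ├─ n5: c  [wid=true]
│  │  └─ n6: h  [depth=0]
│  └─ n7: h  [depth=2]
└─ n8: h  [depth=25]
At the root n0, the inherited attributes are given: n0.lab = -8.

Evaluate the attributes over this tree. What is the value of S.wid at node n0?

1. n0.lab = -8  [given at root]
2. n1.lim = 29  [S.lab + 37]
3. n1.idx = 14  [14]
4. n1.hot = -2  [S.lab + 6]
5. n2.live = 23  [terminal]
6. n3.wid = false  [E.idx > 14]
7. n4.wid = false  [terminal]
8. n5.wid = true  [terminal]
9. n6.depth = 0  [terminal]
10. n3.lim = false  [c₀.wid == true]
11. n7.depth = 2  [terminal]
12. n1.cnt = 26  [(if A.lim then E.lim else E.hot) + 28]
13. n8.depth = 25  [terminal]
14. n0.ok = 18  [E.cnt * 2 - 34]
15. n0.fin = 23  [E.cnt * 3 - 55]
16. n0.wid = 29  [S.lab + E.cnt + 11]

29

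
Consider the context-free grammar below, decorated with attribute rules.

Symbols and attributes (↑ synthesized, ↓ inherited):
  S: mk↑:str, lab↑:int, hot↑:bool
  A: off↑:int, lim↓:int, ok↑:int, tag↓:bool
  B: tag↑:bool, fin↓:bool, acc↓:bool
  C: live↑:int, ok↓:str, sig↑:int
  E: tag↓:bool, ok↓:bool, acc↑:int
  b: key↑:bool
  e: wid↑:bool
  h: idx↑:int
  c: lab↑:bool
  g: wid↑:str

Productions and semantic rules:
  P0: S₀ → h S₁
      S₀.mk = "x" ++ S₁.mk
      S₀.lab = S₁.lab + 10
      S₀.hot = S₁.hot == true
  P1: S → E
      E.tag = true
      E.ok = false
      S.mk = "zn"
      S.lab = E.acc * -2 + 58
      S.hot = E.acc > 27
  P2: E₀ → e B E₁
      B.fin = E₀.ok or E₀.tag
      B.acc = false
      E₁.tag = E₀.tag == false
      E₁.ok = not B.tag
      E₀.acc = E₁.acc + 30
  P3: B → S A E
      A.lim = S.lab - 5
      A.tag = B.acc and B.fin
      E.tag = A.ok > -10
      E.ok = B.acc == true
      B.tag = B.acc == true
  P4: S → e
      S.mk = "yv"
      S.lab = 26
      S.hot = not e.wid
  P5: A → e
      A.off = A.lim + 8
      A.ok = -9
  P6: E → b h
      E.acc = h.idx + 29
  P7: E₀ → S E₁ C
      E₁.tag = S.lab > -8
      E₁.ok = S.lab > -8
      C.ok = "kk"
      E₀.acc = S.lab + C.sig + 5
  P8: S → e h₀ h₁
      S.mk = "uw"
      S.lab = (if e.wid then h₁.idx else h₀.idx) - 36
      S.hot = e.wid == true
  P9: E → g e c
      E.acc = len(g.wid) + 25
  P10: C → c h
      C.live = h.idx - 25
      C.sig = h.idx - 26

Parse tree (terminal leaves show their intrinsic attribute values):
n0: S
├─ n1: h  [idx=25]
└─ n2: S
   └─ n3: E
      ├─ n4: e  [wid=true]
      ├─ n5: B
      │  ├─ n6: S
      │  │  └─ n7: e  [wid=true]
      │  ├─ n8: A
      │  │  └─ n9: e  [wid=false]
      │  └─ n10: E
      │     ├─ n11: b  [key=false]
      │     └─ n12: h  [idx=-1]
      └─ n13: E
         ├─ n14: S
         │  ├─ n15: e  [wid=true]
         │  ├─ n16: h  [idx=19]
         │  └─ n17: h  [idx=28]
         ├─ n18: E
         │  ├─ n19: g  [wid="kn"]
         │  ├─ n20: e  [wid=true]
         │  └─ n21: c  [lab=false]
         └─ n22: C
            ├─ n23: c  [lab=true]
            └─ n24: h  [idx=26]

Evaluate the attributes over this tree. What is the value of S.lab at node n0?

1. n1.idx = 25  [terminal]
2. n3.tag = true  [true]
3. n3.ok = false  [false]
4. n4.wid = true  [terminal]
5. n5.fin = true  [E₀.ok or E₀.tag]
6. n5.acc = false  [false]
7. n7.wid = true  [terminal]
8. n6.mk = "yv"  ["yv"]
9. n6.lab = 26  [26]
10. n6.hot = false  [not e.wid]
11. n8.lim = 21  [S.lab - 5]
12. n8.tag = false  [B.acc and B.fin]
13. n9.wid = false  [terminal]
14. n8.off = 29  [A.lim + 8]
15. n8.ok = -9  [-9]
16. n10.tag = true  [A.ok > -10]
17. n10.ok = false  [B.acc == true]
18. n11.key = false  [terminal]
19. n12.idx = -1  [terminal]
20. n10.acc = 28  [h.idx + 29]
21. n5.tag = false  [B.acc == true]
22. n13.tag = false  [E₀.tag == false]
23. n13.ok = true  [not B.tag]
24. n15.wid = true  [terminal]
25. n16.idx = 19  [terminal]
26. n17.idx = 28  [terminal]
27. n14.mk = "uw"  ["uw"]
28. n14.lab = -8  [(if e.wid then h₁.idx else h₀.idx) - 36]
29. n14.hot = true  [e.wid == true]
30. n18.tag = false  [S.lab > -8]
31. n18.ok = false  [S.lab > -8]
32. n19.wid = "kn"  [terminal]
33. n20.wid = true  [terminal]
34. n21.lab = false  [terminal]
35. n18.acc = 27  [len(g.wid) + 25]
36. n22.ok = "kk"  ["kk"]
37. n23.lab = true  [terminal]
38. n24.idx = 26  [terminal]
39. n22.live = 1  [h.idx - 25]
40. n22.sig = 0  [h.idx - 26]
41. n13.acc = -3  [S.lab + C.sig + 5]
42. n3.acc = 27  [E₁.acc + 30]
43. n2.mk = "zn"  ["zn"]
44. n2.lab = 4  [E.acc * -2 + 58]
45. n2.hot = false  [E.acc > 27]
46. n0.mk = "xzn"  ["x" ++ S₁.mk]
47. n0.lab = 14  [S₁.lab + 10]
48. n0.hot = false  [S₁.hot == true]

14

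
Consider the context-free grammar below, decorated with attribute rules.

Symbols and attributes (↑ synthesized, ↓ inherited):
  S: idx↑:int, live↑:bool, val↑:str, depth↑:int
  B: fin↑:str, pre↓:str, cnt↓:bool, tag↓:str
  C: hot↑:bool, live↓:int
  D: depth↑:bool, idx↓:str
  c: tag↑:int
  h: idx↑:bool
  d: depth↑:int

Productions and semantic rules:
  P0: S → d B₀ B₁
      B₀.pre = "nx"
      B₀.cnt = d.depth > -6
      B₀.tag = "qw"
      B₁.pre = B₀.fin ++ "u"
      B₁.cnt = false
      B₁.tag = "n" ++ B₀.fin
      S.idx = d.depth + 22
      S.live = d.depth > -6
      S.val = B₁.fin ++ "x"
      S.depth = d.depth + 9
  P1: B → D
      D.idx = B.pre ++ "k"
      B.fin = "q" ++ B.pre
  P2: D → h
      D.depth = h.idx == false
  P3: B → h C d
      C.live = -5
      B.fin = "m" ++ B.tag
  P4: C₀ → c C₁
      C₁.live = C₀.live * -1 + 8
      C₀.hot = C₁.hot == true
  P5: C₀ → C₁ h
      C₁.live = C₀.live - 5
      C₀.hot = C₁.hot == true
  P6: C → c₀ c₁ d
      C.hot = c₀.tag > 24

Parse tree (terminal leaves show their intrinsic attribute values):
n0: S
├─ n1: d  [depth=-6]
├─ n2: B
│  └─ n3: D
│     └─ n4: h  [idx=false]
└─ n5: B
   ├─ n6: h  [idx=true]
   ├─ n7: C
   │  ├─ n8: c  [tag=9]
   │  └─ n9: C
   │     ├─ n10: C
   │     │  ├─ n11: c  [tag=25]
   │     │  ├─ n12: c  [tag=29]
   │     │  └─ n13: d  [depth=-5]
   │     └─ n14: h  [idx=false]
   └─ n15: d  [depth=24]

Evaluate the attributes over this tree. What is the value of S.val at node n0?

1. n1.depth = -6  [terminal]
2. n2.pre = "nx"  ["nx"]
3. n2.cnt = false  [d.depth > -6]
4. n2.tag = "qw"  ["qw"]
5. n3.idx = "nxk"  [B.pre ++ "k"]
6. n4.idx = false  [terminal]
7. n3.depth = true  [h.idx == false]
8. n2.fin = "qnx"  ["q" ++ B.pre]
9. n5.pre = "qnxu"  [B₀.fin ++ "u"]
10. n5.cnt = false  [false]
11. n5.tag = "nqnx"  ["n" ++ B₀.fin]
12. n6.idx = true  [terminal]
13. n7.live = -5  [-5]
14. n8.tag = 9  [terminal]
15. n9.live = 13  [C₀.live * -1 + 8]
16. n10.live = 8  [C₀.live - 5]
17. n11.tag = 25  [terminal]
18. n12.tag = 29  [terminal]
19. n13.depth = -5  [terminal]
20. n10.hot = true  [c₀.tag > 24]
21. n14.idx = false  [terminal]
22. n9.hot = true  [C₁.hot == true]
23. n7.hot = true  [C₁.hot == true]
24. n15.depth = 24  [terminal]
25. n5.fin = "mnqnx"  ["m" ++ B.tag]
26. n0.idx = 16  [d.depth + 22]
27. n0.live = false  [d.depth > -6]
28. n0.val = "mnqnxx"  [B₁.fin ++ "x"]
29. n0.depth = 3  [d.depth + 9]

"mnqnxx"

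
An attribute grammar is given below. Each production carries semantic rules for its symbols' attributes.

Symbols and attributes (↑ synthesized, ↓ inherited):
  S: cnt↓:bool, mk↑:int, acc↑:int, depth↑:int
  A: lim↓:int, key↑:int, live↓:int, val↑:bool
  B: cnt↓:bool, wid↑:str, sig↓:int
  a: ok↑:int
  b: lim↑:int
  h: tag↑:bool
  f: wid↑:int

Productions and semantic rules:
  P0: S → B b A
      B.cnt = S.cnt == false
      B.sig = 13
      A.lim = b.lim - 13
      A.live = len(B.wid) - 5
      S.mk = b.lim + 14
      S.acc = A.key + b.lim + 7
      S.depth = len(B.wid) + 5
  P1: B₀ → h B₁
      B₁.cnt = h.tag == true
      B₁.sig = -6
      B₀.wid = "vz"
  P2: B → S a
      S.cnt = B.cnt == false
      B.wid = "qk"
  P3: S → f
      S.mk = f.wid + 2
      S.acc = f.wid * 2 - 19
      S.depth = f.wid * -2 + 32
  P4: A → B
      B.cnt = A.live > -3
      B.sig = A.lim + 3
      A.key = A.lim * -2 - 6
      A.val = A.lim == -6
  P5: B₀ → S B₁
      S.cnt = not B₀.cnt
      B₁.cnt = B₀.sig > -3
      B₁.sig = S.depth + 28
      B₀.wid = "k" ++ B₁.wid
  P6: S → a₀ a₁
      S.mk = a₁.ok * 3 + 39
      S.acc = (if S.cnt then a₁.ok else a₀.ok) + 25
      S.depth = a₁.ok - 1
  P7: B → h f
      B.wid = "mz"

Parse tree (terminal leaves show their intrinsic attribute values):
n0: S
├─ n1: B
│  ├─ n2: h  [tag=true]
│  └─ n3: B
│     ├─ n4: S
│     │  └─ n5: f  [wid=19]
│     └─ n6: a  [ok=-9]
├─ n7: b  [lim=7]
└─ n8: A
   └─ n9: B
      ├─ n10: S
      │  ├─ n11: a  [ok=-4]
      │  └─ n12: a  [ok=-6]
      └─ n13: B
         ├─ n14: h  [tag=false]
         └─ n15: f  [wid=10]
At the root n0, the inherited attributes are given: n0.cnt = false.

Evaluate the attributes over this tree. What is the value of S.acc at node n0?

1. n0.cnt = false  [given at root]
2. n1.cnt = true  [S.cnt == false]
3. n1.sig = 13  [13]
4. n2.tag = true  [terminal]
5. n3.cnt = true  [h.tag == true]
6. n3.sig = -6  [-6]
7. n4.cnt = false  [B.cnt == false]
8. n5.wid = 19  [terminal]
9. n4.mk = 21  [f.wid + 2]
10. n4.acc = 19  [f.wid * 2 - 19]
11. n4.depth = -6  [f.wid * -2 + 32]
12. n6.ok = -9  [terminal]
13. n3.wid = "qk"  ["qk"]
14. n1.wid = "vz"  ["vz"]
15. n7.lim = 7  [terminal]
16. n8.lim = -6  [b.lim - 13]
17. n8.live = -3  [len(B.wid) - 5]
18. n9.cnt = false  [A.live > -3]
19. n9.sig = -3  [A.lim + 3]
20. n10.cnt = true  [not B₀.cnt]
21. n11.ok = -4  [terminal]
22. n12.ok = -6  [terminal]
23. n10.mk = 21  [a₁.ok * 3 + 39]
24. n10.acc = 19  [(if S.cnt then a₁.ok else a₀.ok) + 25]
25. n10.depth = -7  [a₁.ok - 1]
26. n13.cnt = false  [B₀.sig > -3]
27. n13.sig = 21  [S.depth + 28]
28. n14.tag = false  [terminal]
29. n15.wid = 10  [terminal]
30. n13.wid = "mz"  ["mz"]
31. n9.wid = "kmz"  ["k" ++ B₁.wid]
32. n8.key = 6  [A.lim * -2 - 6]
33. n8.val = true  [A.lim == -6]
34. n0.mk = 21  [b.lim + 14]
35. n0.acc = 20  [A.key + b.lim + 7]
36. n0.depth = 7  [len(B.wid) + 5]

20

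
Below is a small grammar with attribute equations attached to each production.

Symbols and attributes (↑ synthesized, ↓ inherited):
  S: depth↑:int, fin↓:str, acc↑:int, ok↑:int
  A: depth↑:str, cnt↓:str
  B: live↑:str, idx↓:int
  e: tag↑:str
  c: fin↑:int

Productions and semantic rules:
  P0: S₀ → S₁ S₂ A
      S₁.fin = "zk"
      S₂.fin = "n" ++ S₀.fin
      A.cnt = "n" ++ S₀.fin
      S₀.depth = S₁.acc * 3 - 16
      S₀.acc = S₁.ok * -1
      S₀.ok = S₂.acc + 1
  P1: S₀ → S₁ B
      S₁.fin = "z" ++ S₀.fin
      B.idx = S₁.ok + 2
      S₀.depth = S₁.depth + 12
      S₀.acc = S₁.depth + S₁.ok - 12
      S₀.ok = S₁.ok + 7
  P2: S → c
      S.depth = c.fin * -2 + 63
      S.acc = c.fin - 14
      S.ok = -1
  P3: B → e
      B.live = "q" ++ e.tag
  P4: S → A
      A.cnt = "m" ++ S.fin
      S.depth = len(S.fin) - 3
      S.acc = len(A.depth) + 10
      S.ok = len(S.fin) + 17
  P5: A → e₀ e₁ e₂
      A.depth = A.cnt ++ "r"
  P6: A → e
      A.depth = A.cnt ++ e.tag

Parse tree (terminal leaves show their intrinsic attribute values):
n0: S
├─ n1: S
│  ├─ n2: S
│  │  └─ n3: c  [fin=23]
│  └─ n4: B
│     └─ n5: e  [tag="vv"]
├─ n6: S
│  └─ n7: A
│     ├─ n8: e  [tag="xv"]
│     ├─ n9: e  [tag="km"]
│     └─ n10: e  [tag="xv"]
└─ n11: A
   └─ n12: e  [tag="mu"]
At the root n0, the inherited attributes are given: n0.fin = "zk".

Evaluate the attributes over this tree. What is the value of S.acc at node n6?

1. n0.fin = "zk"  [given at root]
2. n1.fin = "zk"  ["zk"]
3. n2.fin = "zzk"  ["z" ++ S₀.fin]
4. n3.fin = 23  [terminal]
5. n2.depth = 17  [c.fin * -2 + 63]
6. n2.acc = 9  [c.fin - 14]
7. n2.ok = -1  [-1]
8. n4.idx = 1  [S₁.ok + 2]
9. n5.tag = "vv"  [terminal]
10. n4.live = "qvv"  ["q" ++ e.tag]
11. n1.depth = 29  [S₁.depth + 12]
12. n1.acc = 4  [S₁.depth + S₁.ok - 12]
13. n1.ok = 6  [S₁.ok + 7]
14. n6.fin = "nzk"  ["n" ++ S₀.fin]
15. n7.cnt = "mnzk"  ["m" ++ S.fin]
16. n8.tag = "xv"  [terminal]
17. n9.tag = "km"  [terminal]
18. n10.tag = "xv"  [terminal]
19. n7.depth = "mnzkr"  [A.cnt ++ "r"]
20. n6.depth = 0  [len(S.fin) - 3]
21. n6.acc = 15  [len(A.depth) + 10]
22. n6.ok = 20  [len(S.fin) + 17]
23. n11.cnt = "nzk"  ["n" ++ S₀.fin]
24. n12.tag = "mu"  [terminal]
25. n11.depth = "nzkmu"  [A.cnt ++ e.tag]
26. n0.depth = -4  [S₁.acc * 3 - 16]
27. n0.acc = -6  [S₁.ok * -1]
28. n0.ok = 16  [S₂.acc + 1]

15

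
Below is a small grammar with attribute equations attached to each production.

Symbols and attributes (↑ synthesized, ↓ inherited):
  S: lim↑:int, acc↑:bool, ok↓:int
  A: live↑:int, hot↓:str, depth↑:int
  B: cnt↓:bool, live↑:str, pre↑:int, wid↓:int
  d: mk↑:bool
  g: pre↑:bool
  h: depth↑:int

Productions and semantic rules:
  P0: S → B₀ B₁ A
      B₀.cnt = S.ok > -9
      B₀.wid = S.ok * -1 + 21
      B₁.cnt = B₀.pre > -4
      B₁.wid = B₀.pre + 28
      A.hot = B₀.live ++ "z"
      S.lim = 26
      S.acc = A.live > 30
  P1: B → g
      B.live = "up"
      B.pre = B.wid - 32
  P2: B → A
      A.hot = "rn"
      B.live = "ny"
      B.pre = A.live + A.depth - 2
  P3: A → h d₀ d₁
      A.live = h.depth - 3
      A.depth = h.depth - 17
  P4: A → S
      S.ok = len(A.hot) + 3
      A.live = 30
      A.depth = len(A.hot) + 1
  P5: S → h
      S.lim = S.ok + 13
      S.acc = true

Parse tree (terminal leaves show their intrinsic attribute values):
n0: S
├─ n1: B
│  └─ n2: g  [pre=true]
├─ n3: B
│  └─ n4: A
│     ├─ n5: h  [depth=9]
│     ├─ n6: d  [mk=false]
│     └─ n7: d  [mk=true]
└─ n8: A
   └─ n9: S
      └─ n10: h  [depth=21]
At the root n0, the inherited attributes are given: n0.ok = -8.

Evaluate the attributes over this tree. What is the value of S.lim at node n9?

19

1. n0.ok = -8  [given at root]
2. n1.cnt = true  [S.ok > -9]
3. n1.wid = 29  [S.ok * -1 + 21]
4. n2.pre = true  [terminal]
5. n1.live = "up"  ["up"]
6. n1.pre = -3  [B.wid - 32]
7. n3.cnt = true  [B₀.pre > -4]
8. n3.wid = 25  [B₀.pre + 28]
9. n4.hot = "rn"  ["rn"]
10. n5.depth = 9  [terminal]
11. n6.mk = false  [terminal]
12. n7.mk = true  [terminal]
13. n4.live = 6  [h.depth - 3]
14. n4.depth = -8  [h.depth - 17]
15. n3.live = "ny"  ["ny"]
16. n3.pre = -4  [A.live + A.depth - 2]
17. n8.hot = "upz"  [B₀.live ++ "z"]
18. n9.ok = 6  [len(A.hot) + 3]
19. n10.depth = 21  [terminal]
20. n9.lim = 19  [S.ok + 13]
21. n9.acc = true  [true]
22. n8.live = 30  [30]
23. n8.depth = 4  [len(A.hot) + 1]
24. n0.lim = 26  [26]
25. n0.acc = false  [A.live > 30]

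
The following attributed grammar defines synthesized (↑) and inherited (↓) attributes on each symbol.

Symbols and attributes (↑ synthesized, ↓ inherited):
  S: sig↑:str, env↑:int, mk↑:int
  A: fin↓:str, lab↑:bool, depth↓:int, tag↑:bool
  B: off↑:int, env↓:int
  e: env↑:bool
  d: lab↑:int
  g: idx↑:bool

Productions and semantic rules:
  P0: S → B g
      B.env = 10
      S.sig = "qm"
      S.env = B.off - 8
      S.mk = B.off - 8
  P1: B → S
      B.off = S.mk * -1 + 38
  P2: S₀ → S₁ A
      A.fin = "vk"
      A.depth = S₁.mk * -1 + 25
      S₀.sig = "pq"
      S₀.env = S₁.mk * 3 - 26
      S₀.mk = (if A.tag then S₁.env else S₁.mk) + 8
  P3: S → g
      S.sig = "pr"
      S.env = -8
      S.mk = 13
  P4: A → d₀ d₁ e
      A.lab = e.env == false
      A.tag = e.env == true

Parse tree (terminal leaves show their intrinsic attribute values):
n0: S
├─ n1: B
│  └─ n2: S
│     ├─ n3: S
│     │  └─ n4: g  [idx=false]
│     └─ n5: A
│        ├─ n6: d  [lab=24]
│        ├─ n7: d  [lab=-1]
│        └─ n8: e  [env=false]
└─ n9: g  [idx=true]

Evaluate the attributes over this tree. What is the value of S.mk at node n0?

9

1. n1.env = 10  [10]
2. n4.idx = false  [terminal]
3. n3.sig = "pr"  ["pr"]
4. n3.env = -8  [-8]
5. n3.mk = 13  [13]
6. n5.fin = "vk"  ["vk"]
7. n5.depth = 12  [S₁.mk * -1 + 25]
8. n6.lab = 24  [terminal]
9. n7.lab = -1  [terminal]
10. n8.env = false  [terminal]
11. n5.lab = true  [e.env == false]
12. n5.tag = false  [e.env == true]
13. n2.sig = "pq"  ["pq"]
14. n2.env = 13  [S₁.mk * 3 - 26]
15. n2.mk = 21  [(if A.tag then S₁.env else S₁.mk) + 8]
16. n1.off = 17  [S.mk * -1 + 38]
17. n9.idx = true  [terminal]
18. n0.sig = "qm"  ["qm"]
19. n0.env = 9  [B.off - 8]
20. n0.mk = 9  [B.off - 8]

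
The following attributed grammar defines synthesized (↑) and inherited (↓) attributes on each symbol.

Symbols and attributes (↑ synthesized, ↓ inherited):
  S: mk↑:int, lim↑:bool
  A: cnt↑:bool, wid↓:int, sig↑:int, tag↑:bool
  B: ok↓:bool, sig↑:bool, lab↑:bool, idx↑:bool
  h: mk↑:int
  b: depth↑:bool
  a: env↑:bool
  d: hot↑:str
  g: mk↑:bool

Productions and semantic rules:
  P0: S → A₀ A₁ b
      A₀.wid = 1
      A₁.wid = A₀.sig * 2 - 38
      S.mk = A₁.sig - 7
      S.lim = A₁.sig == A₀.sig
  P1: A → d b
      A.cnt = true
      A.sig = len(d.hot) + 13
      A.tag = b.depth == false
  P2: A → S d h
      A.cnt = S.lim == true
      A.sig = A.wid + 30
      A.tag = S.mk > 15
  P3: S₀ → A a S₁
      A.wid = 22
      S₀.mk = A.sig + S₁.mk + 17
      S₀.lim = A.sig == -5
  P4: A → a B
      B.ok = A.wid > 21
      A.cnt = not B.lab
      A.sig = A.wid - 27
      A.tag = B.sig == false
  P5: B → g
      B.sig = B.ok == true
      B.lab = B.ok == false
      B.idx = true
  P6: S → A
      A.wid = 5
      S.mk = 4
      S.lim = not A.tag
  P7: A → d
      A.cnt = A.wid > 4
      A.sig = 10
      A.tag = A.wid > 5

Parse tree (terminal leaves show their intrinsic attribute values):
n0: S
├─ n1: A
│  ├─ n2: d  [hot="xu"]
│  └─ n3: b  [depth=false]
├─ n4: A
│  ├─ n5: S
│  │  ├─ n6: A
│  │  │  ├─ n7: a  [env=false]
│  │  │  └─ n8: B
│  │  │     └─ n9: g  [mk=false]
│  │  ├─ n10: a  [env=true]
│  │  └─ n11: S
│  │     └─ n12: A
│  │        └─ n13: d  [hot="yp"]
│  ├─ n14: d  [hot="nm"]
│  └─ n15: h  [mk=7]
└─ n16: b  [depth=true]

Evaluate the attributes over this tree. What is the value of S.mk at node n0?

15

1. n1.wid = 1  [1]
2. n2.hot = "xu"  [terminal]
3. n3.depth = false  [terminal]
4. n1.cnt = true  [true]
5. n1.sig = 15  [len(d.hot) + 13]
6. n1.tag = true  [b.depth == false]
7. n4.wid = -8  [A₀.sig * 2 - 38]
8. n6.wid = 22  [22]
9. n7.env = false  [terminal]
10. n8.ok = true  [A.wid > 21]
11. n9.mk = false  [terminal]
12. n8.sig = true  [B.ok == true]
13. n8.lab = false  [B.ok == false]
14. n8.idx = true  [true]
15. n6.cnt = true  [not B.lab]
16. n6.sig = -5  [A.wid - 27]
17. n6.tag = false  [B.sig == false]
18. n10.env = true  [terminal]
19. n12.wid = 5  [5]
20. n13.hot = "yp"  [terminal]
21. n12.cnt = true  [A.wid > 4]
22. n12.sig = 10  [10]
23. n12.tag = false  [A.wid > 5]
24. n11.mk = 4  [4]
25. n11.lim = true  [not A.tag]
26. n5.mk = 16  [A.sig + S₁.mk + 17]
27. n5.lim = true  [A.sig == -5]
28. n14.hot = "nm"  [terminal]
29. n15.mk = 7  [terminal]
30. n4.cnt = true  [S.lim == true]
31. n4.sig = 22  [A.wid + 30]
32. n4.tag = true  [S.mk > 15]
33. n16.depth = true  [terminal]
34. n0.mk = 15  [A₁.sig - 7]
35. n0.lim = false  [A₁.sig == A₀.sig]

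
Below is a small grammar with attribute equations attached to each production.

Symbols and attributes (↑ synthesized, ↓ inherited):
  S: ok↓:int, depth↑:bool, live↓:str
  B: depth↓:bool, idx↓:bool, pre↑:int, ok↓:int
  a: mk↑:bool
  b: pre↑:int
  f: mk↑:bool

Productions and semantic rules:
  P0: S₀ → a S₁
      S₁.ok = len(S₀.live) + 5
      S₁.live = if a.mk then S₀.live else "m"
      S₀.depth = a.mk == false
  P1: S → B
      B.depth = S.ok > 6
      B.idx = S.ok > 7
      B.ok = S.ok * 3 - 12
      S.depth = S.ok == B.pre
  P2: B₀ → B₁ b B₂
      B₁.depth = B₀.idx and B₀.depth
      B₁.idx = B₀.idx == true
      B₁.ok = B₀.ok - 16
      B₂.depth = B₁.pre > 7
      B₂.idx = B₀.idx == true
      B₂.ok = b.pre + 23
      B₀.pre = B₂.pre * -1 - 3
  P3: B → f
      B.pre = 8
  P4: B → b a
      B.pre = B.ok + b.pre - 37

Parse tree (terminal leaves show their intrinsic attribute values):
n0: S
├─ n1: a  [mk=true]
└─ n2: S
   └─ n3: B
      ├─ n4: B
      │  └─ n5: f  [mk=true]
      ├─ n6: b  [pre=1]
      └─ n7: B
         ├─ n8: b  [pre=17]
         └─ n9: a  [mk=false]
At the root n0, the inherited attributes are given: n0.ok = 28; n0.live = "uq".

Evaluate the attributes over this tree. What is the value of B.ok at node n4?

1. n0.ok = 28  [given at root]
2. n0.live = "uq"  [given at root]
3. n1.mk = true  [terminal]
4. n2.ok = 7  [len(S₀.live) + 5]
5. n2.live = "uq"  [if a.mk then S₀.live else "m"]
6. n3.depth = true  [S.ok > 6]
7. n3.idx = false  [S.ok > 7]
8. n3.ok = 9  [S.ok * 3 - 12]
9. n4.depth = false  [B₀.idx and B₀.depth]
10. n4.idx = false  [B₀.idx == true]
11. n4.ok = -7  [B₀.ok - 16]
12. n5.mk = true  [terminal]
13. n4.pre = 8  [8]
14. n6.pre = 1  [terminal]
15. n7.depth = true  [B₁.pre > 7]
16. n7.idx = false  [B₀.idx == true]
17. n7.ok = 24  [b.pre + 23]
18. n8.pre = 17  [terminal]
19. n9.mk = false  [terminal]
20. n7.pre = 4  [B.ok + b.pre - 37]
21. n3.pre = -7  [B₂.pre * -1 - 3]
22. n2.depth = false  [S.ok == B.pre]
23. n0.depth = false  [a.mk == false]

-7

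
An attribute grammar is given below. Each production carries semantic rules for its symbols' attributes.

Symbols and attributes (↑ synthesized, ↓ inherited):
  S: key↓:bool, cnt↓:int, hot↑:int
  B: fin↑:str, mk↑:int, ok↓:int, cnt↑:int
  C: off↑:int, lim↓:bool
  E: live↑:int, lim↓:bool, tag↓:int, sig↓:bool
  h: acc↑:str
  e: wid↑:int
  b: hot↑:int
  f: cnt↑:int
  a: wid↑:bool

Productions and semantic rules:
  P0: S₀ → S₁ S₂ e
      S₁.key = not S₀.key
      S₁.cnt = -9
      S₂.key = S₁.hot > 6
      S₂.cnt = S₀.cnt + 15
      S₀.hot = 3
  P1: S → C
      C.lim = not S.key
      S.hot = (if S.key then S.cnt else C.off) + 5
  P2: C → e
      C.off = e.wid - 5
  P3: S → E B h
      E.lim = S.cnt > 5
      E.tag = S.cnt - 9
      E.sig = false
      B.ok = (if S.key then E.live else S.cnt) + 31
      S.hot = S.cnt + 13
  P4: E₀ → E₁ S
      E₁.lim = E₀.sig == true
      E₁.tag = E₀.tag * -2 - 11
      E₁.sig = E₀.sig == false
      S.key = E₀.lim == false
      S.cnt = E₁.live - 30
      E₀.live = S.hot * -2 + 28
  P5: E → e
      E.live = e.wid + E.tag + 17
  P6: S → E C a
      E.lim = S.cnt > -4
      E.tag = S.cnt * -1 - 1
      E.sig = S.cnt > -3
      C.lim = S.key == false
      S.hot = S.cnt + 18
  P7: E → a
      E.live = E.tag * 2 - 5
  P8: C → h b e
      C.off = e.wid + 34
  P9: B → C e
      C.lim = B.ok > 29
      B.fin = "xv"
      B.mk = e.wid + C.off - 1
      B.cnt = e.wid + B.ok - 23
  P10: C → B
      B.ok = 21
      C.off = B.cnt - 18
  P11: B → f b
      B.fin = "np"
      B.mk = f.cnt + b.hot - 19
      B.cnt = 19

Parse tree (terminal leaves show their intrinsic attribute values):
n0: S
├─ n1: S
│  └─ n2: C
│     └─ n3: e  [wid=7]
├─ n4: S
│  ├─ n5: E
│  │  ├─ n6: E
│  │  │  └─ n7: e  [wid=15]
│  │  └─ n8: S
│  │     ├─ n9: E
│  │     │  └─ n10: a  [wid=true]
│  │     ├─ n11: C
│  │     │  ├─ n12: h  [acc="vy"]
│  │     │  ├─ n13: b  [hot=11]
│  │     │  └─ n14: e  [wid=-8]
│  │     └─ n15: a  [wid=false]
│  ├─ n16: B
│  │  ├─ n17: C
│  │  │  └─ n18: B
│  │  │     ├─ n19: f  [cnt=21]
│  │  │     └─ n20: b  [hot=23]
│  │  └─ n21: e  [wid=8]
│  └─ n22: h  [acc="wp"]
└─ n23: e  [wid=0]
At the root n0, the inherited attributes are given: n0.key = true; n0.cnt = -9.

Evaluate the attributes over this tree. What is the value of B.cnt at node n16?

14

1. n0.key = true  [given at root]
2. n0.cnt = -9  [given at root]
3. n1.key = false  [not S₀.key]
4. n1.cnt = -9  [-9]
5. n2.lim = true  [not S.key]
6. n3.wid = 7  [terminal]
7. n2.off = 2  [e.wid - 5]
8. n1.hot = 7  [(if S.key then S.cnt else C.off) + 5]
9. n4.key = true  [S₁.hot > 6]
10. n4.cnt = 6  [S₀.cnt + 15]
11. n5.lim = true  [S.cnt > 5]
12. n5.tag = -3  [S.cnt - 9]
13. n5.sig = false  [false]
14. n6.lim = false  [E₀.sig == true]
15. n6.tag = -5  [E₀.tag * -2 - 11]
16. n6.sig = true  [E₀.sig == false]
17. n7.wid = 15  [terminal]
18. n6.live = 27  [e.wid + E.tag + 17]
19. n8.key = false  [E₀.lim == false]
20. n8.cnt = -3  [E₁.live - 30]
21. n9.lim = true  [S.cnt > -4]
22. n9.tag = 2  [S.cnt * -1 - 1]
23. n9.sig = false  [S.cnt > -3]
24. n10.wid = true  [terminal]
25. n9.live = -1  [E.tag * 2 - 5]
26. n11.lim = true  [S.key == false]
27. n12.acc = "vy"  [terminal]
28. n13.hot = 11  [terminal]
29. n14.wid = -8  [terminal]
30. n11.off = 26  [e.wid + 34]
31. n15.wid = false  [terminal]
32. n8.hot = 15  [S.cnt + 18]
33. n5.live = -2  [S.hot * -2 + 28]
34. n16.ok = 29  [(if S.key then E.live else S.cnt) + 31]
35. n17.lim = false  [B.ok > 29]
36. n18.ok = 21  [21]
37. n19.cnt = 21  [terminal]
38. n20.hot = 23  [terminal]
39. n18.fin = "np"  ["np"]
40. n18.mk = 25  [f.cnt + b.hot - 19]
41. n18.cnt = 19  [19]
42. n17.off = 1  [B.cnt - 18]
43. n21.wid = 8  [terminal]
44. n16.fin = "xv"  ["xv"]
45. n16.mk = 8  [e.wid + C.off - 1]
46. n16.cnt = 14  [e.wid + B.ok - 23]
47. n22.acc = "wp"  [terminal]
48. n4.hot = 19  [S.cnt + 13]
49. n23.wid = 0  [terminal]
50. n0.hot = 3  [3]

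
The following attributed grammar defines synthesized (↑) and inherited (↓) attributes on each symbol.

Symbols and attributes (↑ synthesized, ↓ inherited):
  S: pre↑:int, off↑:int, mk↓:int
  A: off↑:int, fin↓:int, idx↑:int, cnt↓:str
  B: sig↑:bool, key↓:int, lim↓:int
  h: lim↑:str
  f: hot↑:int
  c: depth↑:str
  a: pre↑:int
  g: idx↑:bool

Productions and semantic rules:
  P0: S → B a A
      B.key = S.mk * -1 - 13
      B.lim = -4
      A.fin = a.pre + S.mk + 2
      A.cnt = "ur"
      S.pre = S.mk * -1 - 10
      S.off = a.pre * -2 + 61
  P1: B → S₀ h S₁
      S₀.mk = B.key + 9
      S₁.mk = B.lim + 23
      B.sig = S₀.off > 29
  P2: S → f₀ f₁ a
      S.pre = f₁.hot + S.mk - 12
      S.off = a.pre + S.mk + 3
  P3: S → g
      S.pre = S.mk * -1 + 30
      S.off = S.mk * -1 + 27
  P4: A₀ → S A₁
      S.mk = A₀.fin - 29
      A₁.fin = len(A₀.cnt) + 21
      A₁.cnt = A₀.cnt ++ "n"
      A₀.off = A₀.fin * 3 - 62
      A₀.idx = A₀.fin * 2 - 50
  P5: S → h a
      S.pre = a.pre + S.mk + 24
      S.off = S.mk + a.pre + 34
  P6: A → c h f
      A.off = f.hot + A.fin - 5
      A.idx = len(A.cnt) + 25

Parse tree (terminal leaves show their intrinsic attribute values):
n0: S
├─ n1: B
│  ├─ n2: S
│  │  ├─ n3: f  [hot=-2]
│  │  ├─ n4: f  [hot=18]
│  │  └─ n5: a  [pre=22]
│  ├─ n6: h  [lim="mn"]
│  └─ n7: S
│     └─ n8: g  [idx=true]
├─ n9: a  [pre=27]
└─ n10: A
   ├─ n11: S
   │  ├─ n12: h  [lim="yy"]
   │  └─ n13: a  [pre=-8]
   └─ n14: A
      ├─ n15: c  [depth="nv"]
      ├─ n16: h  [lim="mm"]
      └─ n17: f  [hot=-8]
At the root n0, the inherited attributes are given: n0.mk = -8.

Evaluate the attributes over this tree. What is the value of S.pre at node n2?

10

1. n0.mk = -8  [given at root]
2. n1.key = -5  [S.mk * -1 - 13]
3. n1.lim = -4  [-4]
4. n2.mk = 4  [B.key + 9]
5. n3.hot = -2  [terminal]
6. n4.hot = 18  [terminal]
7. n5.pre = 22  [terminal]
8. n2.pre = 10  [f₁.hot + S.mk - 12]
9. n2.off = 29  [a.pre + S.mk + 3]
10. n6.lim = "mn"  [terminal]
11. n7.mk = 19  [B.lim + 23]
12. n8.idx = true  [terminal]
13. n7.pre = 11  [S.mk * -1 + 30]
14. n7.off = 8  [S.mk * -1 + 27]
15. n1.sig = false  [S₀.off > 29]
16. n9.pre = 27  [terminal]
17. n10.fin = 21  [a.pre + S.mk + 2]
18. n10.cnt = "ur"  ["ur"]
19. n11.mk = -8  [A₀.fin - 29]
20. n12.lim = "yy"  [terminal]
21. n13.pre = -8  [terminal]
22. n11.pre = 8  [a.pre + S.mk + 24]
23. n11.off = 18  [S.mk + a.pre + 34]
24. n14.fin = 23  [len(A₀.cnt) + 21]
25. n14.cnt = "urn"  [A₀.cnt ++ "n"]
26. n15.depth = "nv"  [terminal]
27. n16.lim = "mm"  [terminal]
28. n17.hot = -8  [terminal]
29. n14.off = 10  [f.hot + A.fin - 5]
30. n14.idx = 28  [len(A.cnt) + 25]
31. n10.off = 1  [A₀.fin * 3 - 62]
32. n10.idx = -8  [A₀.fin * 2 - 50]
33. n0.pre = -2  [S.mk * -1 - 10]
34. n0.off = 7  [a.pre * -2 + 61]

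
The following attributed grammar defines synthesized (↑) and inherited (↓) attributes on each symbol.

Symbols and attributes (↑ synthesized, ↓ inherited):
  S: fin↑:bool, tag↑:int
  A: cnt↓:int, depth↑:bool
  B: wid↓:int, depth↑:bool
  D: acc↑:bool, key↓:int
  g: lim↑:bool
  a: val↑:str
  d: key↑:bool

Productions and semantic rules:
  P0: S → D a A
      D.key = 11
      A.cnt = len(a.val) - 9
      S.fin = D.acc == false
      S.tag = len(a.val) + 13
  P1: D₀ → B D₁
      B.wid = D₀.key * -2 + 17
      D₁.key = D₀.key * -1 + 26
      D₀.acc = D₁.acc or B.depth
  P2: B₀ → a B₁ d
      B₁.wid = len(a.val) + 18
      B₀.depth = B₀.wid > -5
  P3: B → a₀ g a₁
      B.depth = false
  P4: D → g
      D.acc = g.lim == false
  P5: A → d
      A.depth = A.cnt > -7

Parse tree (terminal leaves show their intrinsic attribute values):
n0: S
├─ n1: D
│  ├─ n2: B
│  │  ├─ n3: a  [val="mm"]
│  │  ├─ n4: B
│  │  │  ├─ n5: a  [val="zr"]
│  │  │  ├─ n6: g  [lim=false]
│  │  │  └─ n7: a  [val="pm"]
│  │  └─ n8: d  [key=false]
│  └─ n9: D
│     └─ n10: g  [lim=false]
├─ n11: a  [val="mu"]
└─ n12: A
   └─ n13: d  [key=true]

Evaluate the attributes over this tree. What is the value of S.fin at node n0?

false

1. n1.key = 11  [11]
2. n2.wid = -5  [D₀.key * -2 + 17]
3. n3.val = "mm"  [terminal]
4. n4.wid = 20  [len(a.val) + 18]
5. n5.val = "zr"  [terminal]
6. n6.lim = false  [terminal]
7. n7.val = "pm"  [terminal]
8. n4.depth = false  [false]
9. n8.key = false  [terminal]
10. n2.depth = false  [B₀.wid > -5]
11. n9.key = 15  [D₀.key * -1 + 26]
12. n10.lim = false  [terminal]
13. n9.acc = true  [g.lim == false]
14. n1.acc = true  [D₁.acc or B.depth]
15. n11.val = "mu"  [terminal]
16. n12.cnt = -7  [len(a.val) - 9]
17. n13.key = true  [terminal]
18. n12.depth = false  [A.cnt > -7]
19. n0.fin = false  [D.acc == false]
20. n0.tag = 15  [len(a.val) + 13]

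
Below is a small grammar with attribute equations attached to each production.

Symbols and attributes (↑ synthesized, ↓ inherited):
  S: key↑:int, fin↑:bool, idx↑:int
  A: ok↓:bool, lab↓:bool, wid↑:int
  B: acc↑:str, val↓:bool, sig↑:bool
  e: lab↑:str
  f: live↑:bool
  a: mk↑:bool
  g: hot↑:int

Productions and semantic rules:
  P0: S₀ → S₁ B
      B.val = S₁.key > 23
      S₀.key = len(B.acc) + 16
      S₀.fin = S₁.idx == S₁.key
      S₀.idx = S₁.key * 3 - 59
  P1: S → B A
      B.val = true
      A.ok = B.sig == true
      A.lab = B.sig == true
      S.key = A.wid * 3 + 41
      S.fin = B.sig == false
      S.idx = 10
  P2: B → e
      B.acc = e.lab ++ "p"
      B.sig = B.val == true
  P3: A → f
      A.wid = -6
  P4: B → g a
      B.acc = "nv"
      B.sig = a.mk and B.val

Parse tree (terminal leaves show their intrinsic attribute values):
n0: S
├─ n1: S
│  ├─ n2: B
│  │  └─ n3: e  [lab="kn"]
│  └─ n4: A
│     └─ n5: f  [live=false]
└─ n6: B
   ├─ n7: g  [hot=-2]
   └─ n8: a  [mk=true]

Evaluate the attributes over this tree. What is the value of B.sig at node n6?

false

1. n2.val = true  [true]
2. n3.lab = "kn"  [terminal]
3. n2.acc = "knp"  [e.lab ++ "p"]
4. n2.sig = true  [B.val == true]
5. n4.ok = true  [B.sig == true]
6. n4.lab = true  [B.sig == true]
7. n5.live = false  [terminal]
8. n4.wid = -6  [-6]
9. n1.key = 23  [A.wid * 3 + 41]
10. n1.fin = false  [B.sig == false]
11. n1.idx = 10  [10]
12. n6.val = false  [S₁.key > 23]
13. n7.hot = -2  [terminal]
14. n8.mk = true  [terminal]
15. n6.acc = "nv"  ["nv"]
16. n6.sig = false  [a.mk and B.val]
17. n0.key = 18  [len(B.acc) + 16]
18. n0.fin = false  [S₁.idx == S₁.key]
19. n0.idx = 10  [S₁.key * 3 - 59]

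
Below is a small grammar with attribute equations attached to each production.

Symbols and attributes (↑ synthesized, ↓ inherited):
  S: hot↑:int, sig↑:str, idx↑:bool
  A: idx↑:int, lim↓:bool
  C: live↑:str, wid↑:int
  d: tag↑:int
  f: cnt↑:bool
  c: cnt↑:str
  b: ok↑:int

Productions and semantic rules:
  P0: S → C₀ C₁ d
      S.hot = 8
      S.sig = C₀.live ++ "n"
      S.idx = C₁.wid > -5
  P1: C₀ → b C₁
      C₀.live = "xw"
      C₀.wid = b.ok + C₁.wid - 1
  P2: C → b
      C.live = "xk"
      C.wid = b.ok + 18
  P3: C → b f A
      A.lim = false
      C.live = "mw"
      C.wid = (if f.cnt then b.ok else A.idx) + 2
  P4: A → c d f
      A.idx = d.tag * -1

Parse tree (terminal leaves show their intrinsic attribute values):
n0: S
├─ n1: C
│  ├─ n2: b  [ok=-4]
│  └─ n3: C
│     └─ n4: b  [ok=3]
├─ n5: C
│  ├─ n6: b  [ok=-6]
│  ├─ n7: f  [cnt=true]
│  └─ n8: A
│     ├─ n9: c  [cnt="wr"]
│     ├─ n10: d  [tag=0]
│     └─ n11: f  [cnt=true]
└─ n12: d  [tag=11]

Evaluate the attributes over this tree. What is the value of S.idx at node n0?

true

1. n2.ok = -4  [terminal]
2. n4.ok = 3  [terminal]
3. n3.live = "xk"  ["xk"]
4. n3.wid = 21  [b.ok + 18]
5. n1.live = "xw"  ["xw"]
6. n1.wid = 16  [b.ok + C₁.wid - 1]
7. n6.ok = -6  [terminal]
8. n7.cnt = true  [terminal]
9. n8.lim = false  [false]
10. n9.cnt = "wr"  [terminal]
11. n10.tag = 0  [terminal]
12. n11.cnt = true  [terminal]
13. n8.idx = 0  [d.tag * -1]
14. n5.live = "mw"  ["mw"]
15. n5.wid = -4  [(if f.cnt then b.ok else A.idx) + 2]
16. n12.tag = 11  [terminal]
17. n0.hot = 8  [8]
18. n0.sig = "xwn"  [C₀.live ++ "n"]
19. n0.idx = true  [C₁.wid > -5]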